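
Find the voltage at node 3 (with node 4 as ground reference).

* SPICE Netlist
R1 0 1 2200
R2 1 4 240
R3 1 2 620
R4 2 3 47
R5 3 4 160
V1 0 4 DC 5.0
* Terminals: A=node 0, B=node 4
Nodal analysis, taking node 4 as the 0 V reference.
Source V1 fixes V_0 = 5 V.
KCL at each unknown node (sum of currents leaving = 0; resistances in Ω):
  Node 1: (V_1 - 5)/2200 + (V_1 - 0)/240 + (V_1 - V_2)/620 = 0
  Node 2: (V_2 - V_1)/620 + (V_2 - V_3)/47 = 0
  Node 3: (V_3 - V_2)/47 + (V_3 - 0)/160 = 0
Collecting terms (coefficients in siemens):
  0.006234·V_1 - 0.001613·V_2 = 0.002273
  0.02289·V_2 - 0.001613·V_1 - 0.02128·V_3 = 0
  0.02753·V_3 - 0.02128·V_2 = 0
Solving these 3 simultaneous equations (Gaussian elimination) gives:
  V_1 = 0.3898 V, V_2 = 0.09757 V, V_3 = 0.07542 V
The requested potential is V_3 = 0.07542 V.

Final answer: V_3 = 0.07542 V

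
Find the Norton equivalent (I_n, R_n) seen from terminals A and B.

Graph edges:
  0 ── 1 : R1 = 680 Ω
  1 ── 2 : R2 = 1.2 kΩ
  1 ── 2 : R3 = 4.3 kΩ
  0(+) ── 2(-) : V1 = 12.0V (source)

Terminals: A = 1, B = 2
Find the Thévenin equivalent first; then I_n = V_th/R_th and R_n = R_th.
Step 1 — V_th is the open-circuit voltage V_A - V_B (nothing connected across the terminals).
Nodal analysis, taking node 2 as the 0 V reference.
Source V1 fixes V_0 = 12 V.
KCL at each unknown node (sum of currents leaving = 0; resistances in Ω):
  Node 1: (V_1 - 12)/680 + (V_1 - 0)/1200 + (V_1 - 0)/4300 = 0
Collecting terms: 0.002536 × V_1 = 0.01765  =>  V_1 = 6.957 V
V_th = V_1 - V_2 = 6.957 - 0 = 6.957 V
Step 2 — R_th: zero the source — replace V1 by a short circuit (node 2 merges into node 0) — and find the resistance seen between A (node 1) and B (node 0).
Reduce the network between node 1 (A) and node 0 (B) by series/parallel combination:
  Rp1 = R1 ‖ R2 ‖ R3 (parallel, all between nodes 0 and 1) = 1/(1/680 + 1/1200 + 1/4300) = 394.2 Ω
R_th = 394.2 Ω
I_n = V_th/R_th = 6.957/394.2 = 0.01765 A, and R_n = R_th = 394.2 Ω

Final answer: I_n = 0.01765 A, R_n = 394.2 Ω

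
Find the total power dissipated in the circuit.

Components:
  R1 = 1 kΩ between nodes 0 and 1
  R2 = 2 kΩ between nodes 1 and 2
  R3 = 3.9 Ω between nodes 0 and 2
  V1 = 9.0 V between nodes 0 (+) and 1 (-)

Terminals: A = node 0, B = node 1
Nodal analysis, taking node 1 as the 0 V reference.
Source V1 fixes V_0 = 9 V.
KCL at each unknown node (sum of currents leaving = 0; resistances in Ω):
  Node 2: (V_2 - 0)/2000 + (V_2 - 9)/3.9 = 0
Collecting terms: 0.2569 × V_2 = 2.308  =>  V_2 = 8.982 V
Power in each resistor, P = (ΔV)²/R:
  P_R1 = (9 - 0)²/1000 = 0.081 W
  P_R2 = (0 - 8.982)²/2000 = 0.04034 W
  P_R3 = (9 - 8.982)²/3.9 = 0.00007867 W
P_total = P_R1 + P_R2 + P_R3 = 0.1214 W

Final answer: 0.1214 W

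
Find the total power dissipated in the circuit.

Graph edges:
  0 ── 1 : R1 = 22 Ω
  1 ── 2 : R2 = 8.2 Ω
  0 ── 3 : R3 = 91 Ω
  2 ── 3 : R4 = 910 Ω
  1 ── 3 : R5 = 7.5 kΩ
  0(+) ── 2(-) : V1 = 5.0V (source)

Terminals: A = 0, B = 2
Nodal analysis, taking node 2 as the 0 V reference.
Source V1 fixes V_0 = 5 V.
KCL at each unknown node (sum of currents leaving = 0; resistances in Ω):
  Node 1: (V_1 - 5)/22 + (V_1 - 0)/8.2 + (V_1 - V_3)/7500 = 0
  Node 3: (V_3 - 5)/91 + (V_3 - 0)/910 + (V_3 - V_1)/7500 = 0
Collecting terms (coefficients in siemens):
  0.1675·V_1 - 0.0001333·V_3 = 0.2273
  0.01222·V_3 - 0.0001333·V_1 = 0.05495
Determinant D = (0.1675)(0.01222) - (-0.0001333)(-0.0001333) = 0.002048
V_1 = [(0.2273)(0.01222) - (-0.0001333)(0.05495)]/D = 1.36 V
V_3 = [(0.1675)(0.05495) - (0.2273)(-0.0001333)]/D = 4.511 V
Power in each resistor, P = (ΔV)²/R:
  P_R1 = (5 - 1.36)²/22 = 0.6022 W
  P_R2 = (1.36 - 0)²/8.2 = 0.2256 W
  P_R3 = (5 - 4.511)²/91 = 0.002631 W
  P_R4 = (0 - 4.511)²/910 = 0.02236 W
  P_R5 = (1.36 - 4.511)²/7500 = 0.001323 W
P_total = P_R1 + P_R2 + P_R3 + P_R4 + P_R5 = 0.8541 W

Final answer: 0.8541 W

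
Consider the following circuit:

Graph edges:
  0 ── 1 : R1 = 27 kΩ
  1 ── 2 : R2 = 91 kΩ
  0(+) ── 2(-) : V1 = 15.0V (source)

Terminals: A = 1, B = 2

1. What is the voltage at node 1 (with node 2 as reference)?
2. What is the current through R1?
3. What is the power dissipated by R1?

Nodal analysis, taking node 2 as the 0 V reference.
Source V1 fixes V_0 = 15 V.
KCL at each unknown node (sum of currents leaving = 0; resistances in Ω):
  Node 1: (V_1 - 15)/27000 + (V_1 - 0)/91000 = 0
Collecting terms: 0.00004803 × V_1 = 0.0005556  =>  V_1 = 11.57 V
Part 1:
  Read off the nodal solution: V_1 = 11.57 V
Part 2:
  I_R1 = (V_0 - V_1)/R1 = (15 - 11.57)/27000 = 0.0001271 A
  Magnitude: I_R1 = 0.0001271 A
Part 3:
  I_R1 = (V_0 - V_1)/R1 = (15 - 11.57)/27000 = 0.0001271 A
  P_R1 = I_R1² × R1 = (0.0001271)² × 27000 = 0.0004363 W

Final answers:
1. V_1 = 11.57 V
2. I_R1 = 0.0001271 A
3. P_R1 = 0.0004363 W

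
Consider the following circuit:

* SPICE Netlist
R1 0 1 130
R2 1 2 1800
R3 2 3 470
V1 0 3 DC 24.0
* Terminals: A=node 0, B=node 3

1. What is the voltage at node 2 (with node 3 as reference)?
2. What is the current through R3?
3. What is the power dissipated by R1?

Nodal analysis, taking node 3 as the 0 V reference.
Source V1 fixes V_0 = 24 V.
KCL at each unknown node (sum of currents leaving = 0; resistances in Ω):
  Node 1: (V_1 - 24)/130 + (V_1 - V_2)/1800 = 0
  Node 2: (V_2 - V_1)/1800 + (V_2 - 0)/470 = 0
Collecting terms (coefficients in siemens):
  0.008248·V_1 - 0.0005556·V_2 = 0.1846
  0.002683·V_2 - 0.0005556·V_1 = 0
Determinant D = (0.008248)(0.002683) - (-0.0005556)(-0.0005556) = 0.00002182
V_1 = [(0.1846)(0.002683) - (-0.0005556)(0)]/D = 22.7 V
V_2 = [(0.008248)(0) - (0.1846)(-0.0005556)]/D = 4.7 V
Part 1:
  Read off the nodal solution: V_2 = 4.7 V
Part 2:
  I_R3 = (V_2 - V_3)/R3 = (4.7 - 0)/470 = 0.01 A
  Magnitude: I_R3 = 0.01 A
Part 3:
  I_R1 = (V_0 - V_1)/R1 = (24 - 22.7)/130 = 0.01 A
  P_R1 = I_R1² × R1 = (0.01)² × 130 = 0.013 W

Final answers:
1. V_2 = 4.7 V
2. I_R3 = 0.01 A
3. P_R1 = 0.013 W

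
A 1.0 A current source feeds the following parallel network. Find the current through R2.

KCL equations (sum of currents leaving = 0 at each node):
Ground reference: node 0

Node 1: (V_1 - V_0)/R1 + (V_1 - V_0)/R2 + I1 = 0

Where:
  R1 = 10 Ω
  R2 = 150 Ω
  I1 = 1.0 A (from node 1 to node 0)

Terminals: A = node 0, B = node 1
All resistors sit directly between nodes 0 and 1, so they are in parallel and share one voltage V; the full source current 1 A splits among them.
1/R_par = 1/10 + 1/150 = 0.1067 S  =>  R_par = 9.375 Ω
V = I × R_par = 1 × 9.375 = 9.375 V
I_R2 = V/R2 = 9.375/150 = 0.0625 A

Final answer: 0.0625 A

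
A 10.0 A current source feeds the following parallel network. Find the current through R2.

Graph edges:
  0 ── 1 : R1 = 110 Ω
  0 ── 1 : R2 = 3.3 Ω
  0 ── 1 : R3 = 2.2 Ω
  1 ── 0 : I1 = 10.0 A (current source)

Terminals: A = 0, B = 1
All resistors sit directly between nodes 0 and 1, so they are in parallel and share one voltage V; the full source current 10 A splits among them.
1/R_par = 1/110 + 1/3.3 + 1/2.2 = 0.7667 S  =>  R_par = 1.304 Ω
V = I × R_par = 10 × 1.304 = 13.04 V
I_R2 = V/R2 = 13.04/3.3 = 3.953 A

Final answer: 3.953 A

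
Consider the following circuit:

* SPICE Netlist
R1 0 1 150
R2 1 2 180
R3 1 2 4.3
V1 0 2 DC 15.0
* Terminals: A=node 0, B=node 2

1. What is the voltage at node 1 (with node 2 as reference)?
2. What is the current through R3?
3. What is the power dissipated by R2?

Nodal analysis, taking node 2 as the 0 V reference.
Source V1 fixes V_0 = 15 V.
KCL at each unknown node (sum of currents leaving = 0; resistances in Ω):
  Node 1: (V_1 - 15)/150 + (V_1 - 0)/180 + (V_1 - 0)/4.3 = 0
Collecting terms: 0.2448 × V_1 = 0.1  =>  V_1 = 0.4085 V
Part 1:
  Read off the nodal solution: V_1 = 0.4085 V
Part 2:
  I_R3 = (V_1 - V_2)/R3 = (0.4085 - 0)/4.3 = 0.09501 A
  Magnitude: I_R3 = 0.09501 A
Part 3:
  I_R2 = (V_1 - V_2)/R2 = (0.4085 - 0)/180 = 0.00227 A
  P_R2 = I_R2² × R2 = (0.00227)² × 180 = 0.0009272 W

Final answers:
1. V_1 = 0.4085 V
2. I_R3 = 0.09501 A
3. P_R2 = 0.0009272 W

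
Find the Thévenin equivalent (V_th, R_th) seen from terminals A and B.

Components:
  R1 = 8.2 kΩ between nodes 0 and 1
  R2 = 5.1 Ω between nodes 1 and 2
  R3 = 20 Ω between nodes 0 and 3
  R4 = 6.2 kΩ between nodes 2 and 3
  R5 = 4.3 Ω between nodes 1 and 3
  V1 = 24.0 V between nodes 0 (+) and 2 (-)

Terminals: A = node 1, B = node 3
Step 1 — V_th is the open-circuit voltage V_A - V_B (nothing connected across the terminals).
Nodal analysis, taking node 2 as the 0 V reference.
Source V1 fixes V_0 = 24 V.
KCL at each unknown node (sum of currents leaving = 0; resistances in Ω):
  Node 1: (V_1 - 24)/8200 + (V_1 - 0)/5.1 + (V_1 - V_3)/4.3 = 0
  Node 3: (V_3 - 24)/20 + (V_3 - 0)/6200 + (V_3 - V_1)/4.3 = 0
Collecting terms (coefficients in siemens):
  0.4288·V_1 - 0.2326·V_3 = 0.002927
  0.2827·V_3 - 0.2326·V_1 = 1.2
Determinant D = (0.4288)(0.2827) - (-0.2326)(-0.2326) = 0.06714
V_1 = [(0.002927)(0.2827) - (-0.2326)(1.2)]/D = 4.169 V
V_3 = [(0.4288)(1.2) - (0.002927)(-0.2326)]/D = 7.674 V
V_th = V_1 - V_3 = 4.169 - 7.674 = -3.505 V
Step 2 — R_th: zero the source — replace V1 by a short circuit (node 2 merges into node 0) — and find the resistance seen between A (node 1) and B (node 3).
Reduce the network between node 1 (A) and node 3 (B) by series/parallel combination:
  Rp1 = R1 ‖ R2 (parallel, both between nodes 0 and 1) = 1/(1/8200 + 1/5.1) = 5.097 Ω
  Rp2 = R3 ‖ R4 (parallel, both between nodes 0 and 3) = 1/(1/20 + 1/6200) = 19.94 Ω
  Rs1 = Rp1 + Rp2 (series, joined only at node 0) = 5.097 + 19.94 = 25.03 Ω
  Rp3 = R5 ‖ Rs1 (parallel, both between nodes 1 and 3) = 1/(1/4.3 + 1/25.03) = 3.67 Ω
R_th = 3.67 Ω

Final answer: V_th = -3.505 V, R_th = 3.67 Ω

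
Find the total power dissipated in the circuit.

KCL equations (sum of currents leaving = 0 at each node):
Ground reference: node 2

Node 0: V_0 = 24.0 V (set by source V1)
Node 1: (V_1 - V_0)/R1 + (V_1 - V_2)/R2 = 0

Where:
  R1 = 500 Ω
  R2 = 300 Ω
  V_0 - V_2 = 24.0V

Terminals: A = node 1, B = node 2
Nodal analysis, taking node 2 as the 0 V reference.
Source V1 fixes V_0 = 24 V.
KCL at each unknown node (sum of currents leaving = 0; resistances in Ω):
  Node 1: (V_1 - 24)/500 + (V_1 - 0)/300 = 0
Collecting terms: 0.005333 × V_1 = 0.048  =>  V_1 = 9 V
Power in each resistor, P = (ΔV)²/R:
  P_R1 = (24 - 9)²/500 = 0.45 W
  P_R2 = (9 - 0)²/300 = 0.27 W
P_total = P_R1 + P_R2 = 0.72 W

Final answer: 0.72 W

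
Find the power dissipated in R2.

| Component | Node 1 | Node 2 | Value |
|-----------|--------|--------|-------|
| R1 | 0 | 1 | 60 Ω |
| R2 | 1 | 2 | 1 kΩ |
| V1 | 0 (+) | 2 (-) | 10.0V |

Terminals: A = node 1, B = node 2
Nodal analysis, taking node 2 as the 0 V reference.
Source V1 fixes V_0 = 10 V.
KCL at each unknown node (sum of currents leaving = 0; resistances in Ω):
  Node 1: (V_1 - 10)/60 + (V_1 - 0)/1000 = 0
Collecting terms: 0.01767 × V_1 = 0.1667  =>  V_1 = 9.434 V
I_R2 = (V_1 - V_2)/R2 = (9.434 - 0)/1000 = 0.009434 A
P_R2 = I_R2² × R2 = (0.009434)² × 1000 = 0.089 W

Final answer: 0.089 W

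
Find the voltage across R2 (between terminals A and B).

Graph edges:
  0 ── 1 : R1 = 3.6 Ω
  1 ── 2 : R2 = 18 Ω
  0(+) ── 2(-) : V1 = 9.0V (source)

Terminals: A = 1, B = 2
R1 and R2 are in series across V1 (node 0 → node 1 → node 2), and the output A–B is taken across R2, so this is a voltage divider.
Series current: I = V1/(R1 + R2) = 9/(3.6 + 18) = 9/21.6 = 0.4167 A
V_R2 = I × R2 = V1 × R2/(R1 + R2) = 9 × 18/21.6 = 7.5 V

Final answer: 7.5 V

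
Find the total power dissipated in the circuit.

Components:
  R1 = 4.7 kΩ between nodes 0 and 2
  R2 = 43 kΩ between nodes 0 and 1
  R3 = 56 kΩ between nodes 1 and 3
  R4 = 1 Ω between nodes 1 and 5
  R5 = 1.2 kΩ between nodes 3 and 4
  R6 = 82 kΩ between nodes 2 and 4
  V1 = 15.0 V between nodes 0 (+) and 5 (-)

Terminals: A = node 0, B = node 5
Nodal analysis, taking node 5 as the 0 V reference.
Source V1 fixes V_0 = 15 V.
KCL at each unknown node (sum of currents leaving = 0; resistances in Ω):
  Node 1: (V_1 - 15)/43000 + (V_1 - V_3)/56000 + (V_1 - 0)/1 = 0
  Node 2: (V_2 - 15)/4700 + (V_2 - V_4)/82000 = 0
  Node 3: (V_3 - V_1)/56000 + (V_3 - V_4)/1200 = 0
  Node 4: (V_4 - V_3)/1200 + (V_4 - V_2)/82000 = 0
Collecting terms (coefficients in siemens):
  1·V_1 - 0.00001786·V_3 = 0.0003488
  0.000225·V_2 - 0.0000122·V_4 = 0.003191
  0.0008512·V_3 - 0.00001786·V_1 - 0.0008333·V_4 = 0
  0.0008455·V_4 - 0.0000122·V_2 - 0.0008333·V_3 = 0
Solving these 4 simultaneous equations (Gaussian elimination) gives:
  V_1 = 0.0004531 V, V_2 = 14.51 V, V_3 = 5.838 V, V_4 = 5.963 V
Power in each resistor, P = (ΔV)²/R:
  P_R1 = (15 - 14.51)²/4700 = 0.00005107 W
  P_R2 = (15 - 0.0004531)²/43000 = 0.005232 W
  P_R3 = (0.0004531 - 5.838)²/56000 = 0.0006084 W
  P_R4 = (0.0004531 - 0)²/1 = 0.0000002053 W
  P_R5 = (5.838 - 5.963)²/1200 = 0.00001304 W
  P_R6 = (14.51 - 5.963)²/82000 = 0.0008909 W
P_total = P_R1 + P_R2 + P_R3 + P_R4 + P_R5 + P_R6 = 0.006796 W

Final answer: 0.006796 W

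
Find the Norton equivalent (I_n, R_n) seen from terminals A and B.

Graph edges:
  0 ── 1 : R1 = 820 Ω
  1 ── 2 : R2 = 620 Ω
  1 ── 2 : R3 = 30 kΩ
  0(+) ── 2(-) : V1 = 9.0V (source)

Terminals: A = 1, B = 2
Find the Thévenin equivalent first; then I_n = V_th/R_th and R_n = R_th.
Step 1 — V_th is the open-circuit voltage V_A - V_B (nothing connected across the terminals).
Nodal analysis, taking node 2 as the 0 V reference.
Source V1 fixes V_0 = 9 V.
KCL at each unknown node (sum of currents leaving = 0; resistances in Ω):
  Node 1: (V_1 - 9)/820 + (V_1 - 0)/620 + (V_1 - 0)/30000 = 0
Collecting terms: 0.002866 × V_1 = 0.01098  =>  V_1 = 3.83 V
V_th = V_1 - V_2 = 3.83 - 0 = 3.83 V
Step 2 — R_th: zero the source — replace V1 by a short circuit (node 2 merges into node 0) — and find the resistance seen between A (node 1) and B (node 0).
Reduce the network between node 1 (A) and node 0 (B) by series/parallel combination:
  Rp1 = R1 ‖ R2 ‖ R3 (parallel, all between nodes 0 and 1) = 1/(1/820 + 1/620 + 1/30000) = 348.9 Ω
R_th = 348.9 Ω
I_n = V_th/R_th = 3.83/348.9 = 0.01098 A, and R_n = R_th = 348.9 Ω

Final answer: I_n = 0.01098 A, R_n = 348.9 Ω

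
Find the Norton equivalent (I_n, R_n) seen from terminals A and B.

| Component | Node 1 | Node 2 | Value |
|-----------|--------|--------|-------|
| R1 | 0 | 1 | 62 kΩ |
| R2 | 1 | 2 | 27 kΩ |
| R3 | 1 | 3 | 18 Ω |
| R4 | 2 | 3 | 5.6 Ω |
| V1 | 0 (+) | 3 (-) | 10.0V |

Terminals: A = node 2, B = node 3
Find the Thévenin equivalent first; then I_n = V_th/R_th and R_n = R_th.
Step 1 — V_th is the open-circuit voltage V_A - V_B (nothing connected across the terminals).
Nodal analysis, taking node 3 as the 0 V reference.
Source V1 fixes V_0 = 10 V.
KCL at each unknown node (sum of currents leaving = 0; resistances in Ω):
  Node 1: (V_1 - 10)/62000 + (V_1 - V_2)/27000 + (V_1 - 0)/18 = 0
  Node 2: (V_2 - V_1)/27000 + (V_2 - 0)/5.6 = 0
Collecting terms (coefficients in siemens):
  0.05561·V_1 - 0.00003704·V_2 = 0.0001613
  0.1786·V_2 - 0.00003704·V_1 = 0
Determinant D = (0.05561)(0.1786) - (-0.00003704)(-0.00003704) = 0.009932
V_1 = [(0.0001613)(0.1786) - (-0.00003704)(0)]/D = 0.0029 V
V_2 = [(0.05561)(0) - (0.0001613)(-0.00003704)]/D = 0.0000006015 V
V_th = V_2 - V_3 = 0.0000006015 - 0 = 0.0000006015 V
Step 2 — R_th: zero the source — replace V1 by a short circuit (node 3 merges into node 0) — and find the resistance seen between A (node 2) and B (node 0).
Reduce the network between node 2 (A) and node 0 (B) by series/parallel combination:
  Rp1 = R1 ‖ R3 (parallel, both between nodes 0 and 1) = 1/(1/62000 + 1/18) = 17.99 Ω
  Rs1 = R2 + Rp1 (series, joined only at node 1) = 27000 + 17.99 = 27020 Ω
  Rp2 = R4 ‖ Rs1 (parallel, both between nodes 0 and 2) = 1/(1/5.6 + 1/27020) = 5.599 Ω
R_th = 5.599 Ω
I_n = V_th/R_th = 0.0000006015/5.599 = 0.0000001074 A, and R_n = R_th = 5.599 Ω

Final answer: I_n = 1.074e-07 A, R_n = 5.599 Ω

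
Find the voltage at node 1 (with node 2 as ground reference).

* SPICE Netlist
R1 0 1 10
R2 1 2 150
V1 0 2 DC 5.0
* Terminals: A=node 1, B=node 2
Nodal analysis, taking node 2 as the 0 V reference.
Source V1 fixes V_0 = 5 V.
KCL at each unknown node (sum of currents leaving = 0; resistances in Ω):
  Node 1: (V_1 - 5)/10 + (V_1 - 0)/150 = 0
Collecting terms: 0.1067 × V_1 = 0.5  =>  V_1 = 4.688 V
The requested potential is V_1 = 4.688 V.

Final answer: V_1 = 4.688 V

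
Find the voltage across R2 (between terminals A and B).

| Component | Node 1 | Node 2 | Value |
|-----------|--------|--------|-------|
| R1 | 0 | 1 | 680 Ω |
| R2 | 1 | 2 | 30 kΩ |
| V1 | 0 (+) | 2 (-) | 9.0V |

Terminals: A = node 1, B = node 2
R1 and R2 are in series across V1 (node 0 → node 1 → node 2), and the output A–B is taken across R2, so this is a voltage divider.
Series current: I = V1/(R1 + R2) = 9/(680 + 30000) = 9/30680 = 0.0002934 A
V_R2 = I × R2 = V1 × R2/(R1 + R2) = 9 × 30000/30680 = 8.801 V

Final answer: 8.801 V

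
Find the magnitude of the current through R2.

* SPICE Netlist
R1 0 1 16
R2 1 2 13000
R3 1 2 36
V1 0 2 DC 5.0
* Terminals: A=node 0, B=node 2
Nodal analysis, taking node 2 as the 0 V reference.
Source V1 fixes V_0 = 5 V.
KCL at each unknown node (sum of currents leaving = 0; resistances in Ω):
  Node 1: (V_1 - 5)/16 + (V_1 - 0)/13000 + (V_1 - 0)/36 = 0
Collecting terms: 0.09035 × V_1 = 0.3125  =>  V_1 = 3.459 V
I_R2 = (V_1 - V_2)/R2 = (3.459 - 0)/13000 = 0.000266 A
|I_R2| = 0.000266 A

Final answer: |I_R2| = 0.000266 A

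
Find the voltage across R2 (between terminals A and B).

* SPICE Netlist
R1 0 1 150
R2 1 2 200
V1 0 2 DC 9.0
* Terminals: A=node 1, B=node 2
R1 and R2 are in series across V1 (node 0 → node 1 → node 2), and the output A–B is taken across R2, so this is a voltage divider.
Series current: I = V1/(R1 + R2) = 9/(150 + 200) = 9/350 = 0.02571 A
V_R2 = I × R2 = V1 × R2/(R1 + R2) = 9 × 200/350 = 5.143 V

Final answer: 5.143 V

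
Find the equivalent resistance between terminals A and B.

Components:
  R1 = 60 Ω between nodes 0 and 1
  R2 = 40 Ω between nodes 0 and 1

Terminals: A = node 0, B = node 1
Reduce the network between node 0 (A) and node 1 (B) by series/parallel combination:
  Rp1 = R1 ‖ R2 (parallel, both between nodes 0 and 1) = 1/(1/60 + 1/40) = 24 Ω
R_eq = 24 Ω

Final answer: 24 Ω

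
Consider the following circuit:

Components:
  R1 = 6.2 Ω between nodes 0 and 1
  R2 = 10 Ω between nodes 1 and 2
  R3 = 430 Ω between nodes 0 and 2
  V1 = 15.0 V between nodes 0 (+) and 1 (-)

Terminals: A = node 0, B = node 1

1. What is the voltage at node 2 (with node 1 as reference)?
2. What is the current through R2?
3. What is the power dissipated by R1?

Nodal analysis, taking node 1 as the 0 V reference.
Source V1 fixes V_0 = 15 V.
KCL at each unknown node (sum of currents leaving = 0; resistances in Ω):
  Node 2: (V_2 - 0)/10 + (V_2 - 15)/430 = 0
Collecting terms: 0.1023 × V_2 = 0.03488  =>  V_2 = 0.3409 V
Part 1:
  Read off the nodal solution: V_2 = 0.3409 V
Part 2:
  I_R2 = (V_1 - V_2)/R2 = (0 - 0.3409)/10 = -0.03409 A
  Magnitude: I_R2 = 0.03409 A
Part 3:
  I_R1 = (V_0 - V_1)/R1 = (15 - 0)/6.2 = 2.419 A
  P_R1 = I_R1² × R1 = (2.419)² × 6.2 = 36.29 W

Final answers:
1. V_2 = 0.3409 V
2. I_R2 = 0.03409 A
3. P_R1 = 36.29 W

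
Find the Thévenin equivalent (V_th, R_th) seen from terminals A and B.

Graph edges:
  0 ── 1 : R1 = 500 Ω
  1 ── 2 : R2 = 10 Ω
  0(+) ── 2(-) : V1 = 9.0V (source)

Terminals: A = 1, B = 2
Step 1 — V_th is the open-circuit voltage V_A - V_B (nothing connected across the terminals).
Nodal analysis, taking node 2 as the 0 V reference.
Source V1 fixes V_0 = 9 V.
KCL at each unknown node (sum of currents leaving = 0; resistances in Ω):
  Node 1: (V_1 - 9)/500 + (V_1 - 0)/10 = 0
Collecting terms: 0.102 × V_1 = 0.018  =>  V_1 = 0.1765 V
V_th = V_1 - V_2 = 0.1765 - 0 = 0.1765 V
Step 2 — R_th: zero the source — replace V1 by a short circuit (node 2 merges into node 0) — and find the resistance seen between A (node 1) and B (node 0).
Reduce the network between node 1 (A) and node 0 (B) by series/parallel combination:
  Rp1 = R1 ‖ R2 (parallel, both between nodes 0 and 1) = 1/(1/500 + 1/10) = 9.804 Ω
R_th = 9.804 Ω

Final answer: V_th = 0.1765 V, R_th = 9.804 Ω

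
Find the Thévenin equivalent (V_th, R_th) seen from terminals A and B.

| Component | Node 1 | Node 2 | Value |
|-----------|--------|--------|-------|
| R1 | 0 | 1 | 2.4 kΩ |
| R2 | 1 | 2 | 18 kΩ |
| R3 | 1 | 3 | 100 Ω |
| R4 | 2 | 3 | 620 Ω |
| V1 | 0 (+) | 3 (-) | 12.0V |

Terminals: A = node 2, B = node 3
Step 1 — V_th is the open-circuit voltage V_A - V_B (nothing connected across the terminals).
Nodal analysis, taking node 3 as the 0 V reference.
Source V1 fixes V_0 = 12 V.
KCL at each unknown node (sum of currents leaving = 0; resistances in Ω):
  Node 1: (V_1 - 12)/2400 + (V_1 - V_2)/18000 + (V_1 - 0)/100 = 0
  Node 2: (V_2 - V_1)/18000 + (V_2 - 0)/620 = 0
Collecting terms (coefficients in siemens):
  0.01047·V_1 - 0.00005556·V_2 = 0.005
  0.001668·V_2 - 0.00005556·V_1 = 0
Determinant D = (0.01047)(0.001668) - (-0.00005556)(-0.00005556) = 0.00001747
V_1 = [(0.005)(0.001668) - (-0.00005556)(0)]/D = 0.4775 V
V_2 = [(0.01047)(0) - (0.005)(-0.00005556)]/D = 0.0159 V
V_th = V_2 - V_3 = 0.0159 - 0 = 0.0159 V
Step 2 — R_th: zero the source — replace V1 by a short circuit (node 3 merges into node 0) — and find the resistance seen between A (node 2) and B (node 0).
Reduce the network between node 2 (A) and node 0 (B) by series/parallel combination:
  Rp1 = R1 ‖ R3 (parallel, both between nodes 0 and 1) = 1/(1/2400 + 1/100) = 96 Ω
  Rs1 = R2 + Rp1 (series, joined only at node 1) = 18000 + 96 = 18100 Ω
  Rp2 = R4 ‖ Rs1 (parallel, both between nodes 0 and 2) = 1/(1/620 + 1/18100) = 599.5 Ω
R_th = 599.5 Ω

Final answer: V_th = 0.0159 V, R_th = 599.5 Ω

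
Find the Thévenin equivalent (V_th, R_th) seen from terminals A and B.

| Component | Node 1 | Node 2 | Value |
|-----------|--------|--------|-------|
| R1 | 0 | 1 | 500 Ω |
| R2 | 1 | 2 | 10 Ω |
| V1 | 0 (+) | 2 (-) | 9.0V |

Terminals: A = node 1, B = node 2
Step 1 — V_th is the open-circuit voltage V_A - V_B (nothing connected across the terminals).
Nodal analysis, taking node 2 as the 0 V reference.
Source V1 fixes V_0 = 9 V.
KCL at each unknown node (sum of currents leaving = 0; resistances in Ω):
  Node 1: (V_1 - 9)/500 + (V_1 - 0)/10 = 0
Collecting terms: 0.102 × V_1 = 0.018  =>  V_1 = 0.1765 V
V_th = V_1 - V_2 = 0.1765 - 0 = 0.1765 V
Step 2 — R_th: zero the source — replace V1 by a short circuit (node 2 merges into node 0) — and find the resistance seen between A (node 1) and B (node 0).
Reduce the network between node 1 (A) and node 0 (B) by series/parallel combination:
  Rp1 = R1 ‖ R2 (parallel, both between nodes 0 and 1) = 1/(1/500 + 1/10) = 9.804 Ω
R_th = 9.804 Ω

Final answer: V_th = 0.1765 V, R_th = 9.804 Ω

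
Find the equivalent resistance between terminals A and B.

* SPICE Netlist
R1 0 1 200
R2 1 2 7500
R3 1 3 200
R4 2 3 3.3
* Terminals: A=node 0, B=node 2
Reduce the network between node 0 (A) and node 2 (B) by series/parallel combination:
  Rs1 = R3 + R4 (series, joined only at node 3) = 200 + 3.3 = 203.3 Ω
  Rp1 = R2 ‖ Rs1 (parallel, both between nodes 1 and 2) = 1/(1/7500 + 1/203.3) = 197.9 Ω
  Rs2 = R1 + Rp1 (series, joined only at node 1) = 200 + 197.9 = 397.9 Ω
R_eq = 397.9 Ω

Final answer: 397.9 Ω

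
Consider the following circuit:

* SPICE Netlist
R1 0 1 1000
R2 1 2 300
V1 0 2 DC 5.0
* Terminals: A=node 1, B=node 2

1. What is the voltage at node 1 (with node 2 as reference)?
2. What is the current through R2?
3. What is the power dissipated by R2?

Nodal analysis, taking node 2 as the 0 V reference.
Source V1 fixes V_0 = 5 V.
KCL at each unknown node (sum of currents leaving = 0; resistances in Ω):
  Node 1: (V_1 - 5)/1000 + (V_1 - 0)/300 = 0
Collecting terms: 0.004333 × V_1 = 0.005  =>  V_1 = 1.154 V
Part 1:
  Read off the nodal solution: V_1 = 1.154 V
Part 2:
  I_R2 = (V_1 - V_2)/R2 = (1.154 - 0)/300 = 0.003846 A
  Magnitude: I_R2 = 0.003846 A
Part 3:
  I_R2 = (V_1 - V_2)/R2 = (1.154 - 0)/300 = 0.003846 A
  P_R2 = I_R2² × R2 = (0.003846)² × 300 = 0.004438 W

Final answers:
1. V_1 = 1.154 V
2. I_R2 = 0.003846 A
3. P_R2 = 0.004438 W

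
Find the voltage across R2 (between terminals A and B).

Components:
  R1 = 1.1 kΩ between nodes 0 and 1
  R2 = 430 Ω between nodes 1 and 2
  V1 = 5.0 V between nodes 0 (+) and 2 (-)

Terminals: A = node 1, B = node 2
R1 and R2 are in series across V1 (node 0 → node 1 → node 2), and the output A–B is taken across R2, so this is a voltage divider.
Series current: I = V1/(R1 + R2) = 5/(1100 + 430) = 5/1530 = 0.003268 A
V_R2 = I × R2 = V1 × R2/(R1 + R2) = 5 × 430/1530 = 1.405 V

Final answer: 1.405 V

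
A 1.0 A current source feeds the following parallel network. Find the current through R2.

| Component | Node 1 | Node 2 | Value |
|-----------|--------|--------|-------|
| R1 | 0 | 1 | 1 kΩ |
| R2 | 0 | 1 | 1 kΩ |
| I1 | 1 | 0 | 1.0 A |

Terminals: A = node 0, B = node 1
All resistors sit directly between nodes 0 and 1, so they are in parallel and share one voltage V; the full source current 1 A splits among them.
1/R_par = 1/1000 + 1/1000 = 0.002 S  =>  R_par = 500 Ω
V = I × R_par = 1 × 500 = 500 V
I_R2 = V/R2 = 500/1000 = 0.5 A

Final answer: 0.5 A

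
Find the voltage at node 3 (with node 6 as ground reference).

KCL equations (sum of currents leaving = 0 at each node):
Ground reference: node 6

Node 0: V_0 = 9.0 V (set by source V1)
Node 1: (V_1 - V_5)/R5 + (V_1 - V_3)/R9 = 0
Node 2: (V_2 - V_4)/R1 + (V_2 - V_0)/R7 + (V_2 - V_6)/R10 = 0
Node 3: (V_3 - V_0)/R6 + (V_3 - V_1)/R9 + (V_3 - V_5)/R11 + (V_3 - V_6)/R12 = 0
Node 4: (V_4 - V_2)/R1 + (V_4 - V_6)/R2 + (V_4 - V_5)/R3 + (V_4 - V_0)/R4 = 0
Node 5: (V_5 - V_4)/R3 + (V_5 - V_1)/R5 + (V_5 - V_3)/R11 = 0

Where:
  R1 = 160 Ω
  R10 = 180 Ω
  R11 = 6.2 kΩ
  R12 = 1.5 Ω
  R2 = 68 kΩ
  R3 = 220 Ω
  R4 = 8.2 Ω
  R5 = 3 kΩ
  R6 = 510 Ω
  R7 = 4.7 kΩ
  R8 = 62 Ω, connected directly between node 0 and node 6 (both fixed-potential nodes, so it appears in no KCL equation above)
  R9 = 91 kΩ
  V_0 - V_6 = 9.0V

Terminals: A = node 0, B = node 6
Nodal analysis, taking node 6 as the 0 V reference.
Source V1 fixes V_0 = 9 V.
KCL at each unknown node (sum of currents leaving = 0; resistances in Ω):
  Node 1: (V_1 - V_5)/3000 + (V_1 - V_3)/91000 = 0
  Node 2: (V_2 - V_4)/160 + (V_2 - 9)/4700 + (V_2 - 0)/180 = 0
  Node 3: (V_3 - 9)/510 + (V_3 - V_1)/91000 + (V_3 - V_5)/6200 + (V_3 - 0)/1.5 = 0
  Node 4: (V_4 - V_2)/160 + (V_4 - 0)/68000 + (V_4 - V_5)/220 + (V_4 - 9)/8.2 = 0
  Node 5: (V_5 - V_4)/220 + (V_5 - V_1)/3000 + (V_5 - V_3)/6200 = 0
Collecting terms (coefficients in siemens):
  0.0003443·V_1 - 0.00001099·V_3 - 0.0003333·V_5 = 0
  0.01202·V_2 - 0.00625·V_4 = 0.001915
  0.6688·V_3 - 0.00001099·V_1 - 0.0001613·V_5 = 0.01765
  0.1328·V_4 - 0.00625·V_2 - 0.004545·V_5 = 1.098
  0.00504·V_5 - 0.0003333·V_1 - 0.0001613·V_3 - 0.004545·V_4 = 0
Solving these 5 simultaneous equations (Gaussian elimination) gives:
  V_1 = 8.191 V, V_2 = 4.725 V, V_3 = 0.02856 V, V_4 = 8.779 V
  V_5 = 8.46 V
The requested potential is V_3 = 0.02856 V.

Final answer: V_3 = 0.02856 V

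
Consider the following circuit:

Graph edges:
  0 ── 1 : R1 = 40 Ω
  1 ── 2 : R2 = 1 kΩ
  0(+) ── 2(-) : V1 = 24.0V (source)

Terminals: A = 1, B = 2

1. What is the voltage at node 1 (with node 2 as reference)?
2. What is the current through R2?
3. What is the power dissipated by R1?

Nodal analysis, taking node 2 as the 0 V reference.
Source V1 fixes V_0 = 24 V.
KCL at each unknown node (sum of currents leaving = 0; resistances in Ω):
  Node 1: (V_1 - 24)/40 + (V_1 - 0)/1000 = 0
Collecting terms: 0.026 × V_1 = 0.6  =>  V_1 = 23.08 V
Part 1:
  Read off the nodal solution: V_1 = 23.08 V
Part 2:
  I_R2 = (V_1 - V_2)/R2 = (23.08 - 0)/1000 = 0.02308 A
  Magnitude: I_R2 = 0.02308 A
Part 3:
  I_R1 = (V_0 - V_1)/R1 = (24 - 23.08)/40 = 0.02308 A
  P_R1 = I_R1² × R1 = (0.02308)² × 40 = 0.0213 W

Final answers:
1. V_1 = 23.08 V
2. I_R2 = 0.02308 A
3. P_R1 = 0.0213 W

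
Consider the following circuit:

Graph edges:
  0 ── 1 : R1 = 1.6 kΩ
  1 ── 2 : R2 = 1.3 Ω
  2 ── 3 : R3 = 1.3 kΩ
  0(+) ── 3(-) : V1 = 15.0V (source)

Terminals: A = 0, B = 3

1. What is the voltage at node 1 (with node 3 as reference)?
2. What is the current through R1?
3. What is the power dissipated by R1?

Nodal analysis, taking node 3 as the 0 V reference.
Source V1 fixes V_0 = 15 V.
KCL at each unknown node (sum of currents leaving = 0; resistances in Ω):
  Node 1: (V_1 - 15)/1600 + (V_1 - V_2)/1.3 = 0
  Node 2: (V_2 - V_1)/1.3 + (V_2 - 0)/1300 = 0
Collecting terms (coefficients in siemens):
  0.7699·V_1 - 0.7692·V_2 = 0.009375
  0.77·V_2 - 0.7692·V_1 = 0
Determinant D = (0.7699)(0.77) - (-0.7692)(-0.7692) = 0.001073
V_1 = [(0.009375)(0.77) - (-0.7692)(0)]/D = 6.728 V
V_2 = [(0.7699)(0) - (0.009375)(-0.7692)]/D = 6.721 V
Part 1:
  Read off the nodal solution: V_1 = 6.728 V
Part 2:
  I_R1 = (V_0 - V_1)/R1 = (15 - 6.728)/1600 = 0.00517 A
  Magnitude: I_R1 = 0.00517 A
Part 3:
  I_R1 = (V_0 - V_1)/R1 = (15 - 6.728)/1600 = 0.00517 A
  P_R1 = I_R1² × R1 = (0.00517)² × 1600 = 0.04277 W

Final answers:
1. V_1 = 6.728 V
2. I_R1 = 0.00517 A
3. P_R1 = 0.04277 W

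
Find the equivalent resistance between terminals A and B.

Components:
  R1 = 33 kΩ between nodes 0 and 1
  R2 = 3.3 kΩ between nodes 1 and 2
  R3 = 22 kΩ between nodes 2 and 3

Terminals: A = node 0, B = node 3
Reduce the network between node 0 (A) and node 3 (B) by series/parallel combination:
  Rs1 = R1 + R2 (series, joined only at node 1) = 33000 + 3300 = 36300 Ω
  Rs2 = R3 + Rs1 (series, joined only at node 2) = 22000 + 36300 = 58300 Ω
R_eq = 58.3 kΩ

Final answer: 58.3 kΩ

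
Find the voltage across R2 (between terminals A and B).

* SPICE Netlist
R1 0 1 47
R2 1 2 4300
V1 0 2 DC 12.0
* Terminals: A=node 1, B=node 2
R1 and R2 are in series across V1 (node 0 → node 1 → node 2), and the output A–B is taken across R2, so this is a voltage divider.
Series current: I = V1/(R1 + R2) = 12/(47 + 4300) = 12/4347 = 0.002761 A
V_R2 = I × R2 = V1 × R2/(R1 + R2) = 12 × 4300/4347 = 11.87 V

Final answer: 11.87 V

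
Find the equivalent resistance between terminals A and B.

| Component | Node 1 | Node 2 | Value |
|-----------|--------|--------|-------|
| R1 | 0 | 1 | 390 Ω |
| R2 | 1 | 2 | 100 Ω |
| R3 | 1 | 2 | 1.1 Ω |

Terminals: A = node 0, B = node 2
Reduce the network between node 0 (A) and node 2 (B) by series/parallel combination:
  Rp1 = R2 ‖ R3 (parallel, both between nodes 1 and 2) = 1/(1/100 + 1/1.1) = 1.088 Ω
  Rs1 = R1 + Rp1 (series, joined only at node 1) = 390 + 1.088 = 391.1 Ω
R_eq = 391.1 Ω

Final answer: 391.1 Ω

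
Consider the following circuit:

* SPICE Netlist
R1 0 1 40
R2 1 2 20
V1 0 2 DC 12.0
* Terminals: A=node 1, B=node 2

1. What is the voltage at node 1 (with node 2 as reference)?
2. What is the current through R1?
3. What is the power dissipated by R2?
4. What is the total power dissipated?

Nodal analysis, taking node 2 as the 0 V reference.
Source V1 fixes V_0 = 12 V.
KCL at each unknown node (sum of currents leaving = 0; resistances in Ω):
  Node 1: (V_1 - 12)/40 + (V_1 - 0)/20 = 0
Collecting terms: 0.075 × V_1 = 0.3  =>  V_1 = 4 V
Part 1:
  Read off the nodal solution: V_1 = 4 V
Part 2:
  I_R1 = (V_0 - V_1)/R1 = (12 - 4)/40 = 0.2 A
  Magnitude: I_R1 = 0.2 A
Part 3:
  I_R2 = (V_1 - V_2)/R2 = (4 - 0)/20 = 0.2 A
  P_R2 = I_R2² × R2 = (0.2)² × 20 = 0.8 W
Part 4:
  Power in each resistor, P = (ΔV)²/R:
    P_R1 = (12 - 4)²/40 = 1.6 W
    P_R2 = (4 - 0)²/20 = 0.8 W
  P_total = P_R1 + P_R2 = 2.4 W

Final answers:
1. V_1 = 4 V
2. I_R1 = 0.2 A
3. P_R2 = 0.8 W
4. P_total = 2.4 W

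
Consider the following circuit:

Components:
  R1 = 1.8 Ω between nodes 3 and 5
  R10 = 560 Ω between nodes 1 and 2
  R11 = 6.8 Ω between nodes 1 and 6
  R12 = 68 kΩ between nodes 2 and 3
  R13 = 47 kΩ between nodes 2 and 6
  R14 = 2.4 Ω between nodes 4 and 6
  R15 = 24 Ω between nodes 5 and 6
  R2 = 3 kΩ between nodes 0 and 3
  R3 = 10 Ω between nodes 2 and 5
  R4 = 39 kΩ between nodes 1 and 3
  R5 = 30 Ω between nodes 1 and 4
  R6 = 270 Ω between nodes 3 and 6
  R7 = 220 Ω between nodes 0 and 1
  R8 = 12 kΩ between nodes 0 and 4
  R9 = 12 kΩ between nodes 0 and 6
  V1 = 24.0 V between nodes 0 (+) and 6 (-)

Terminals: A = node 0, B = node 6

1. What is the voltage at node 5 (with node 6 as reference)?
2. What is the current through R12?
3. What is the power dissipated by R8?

Nodal analysis, taking node 6 as the 0 V reference.
Source V1 fixes V_0 = 24 V.
KCL at each unknown node (sum of currents leaving = 0; resistances in Ω):
  Node 1: (V_1 - V_3)/39000 + (V_1 - V_4)/30 + (V_1 - 24)/220 + (V_1 - V_2)/560 + (V_1 - 0)/6.8 = 0
  Node 2: (V_2 - V_5)/10 + (V_2 - V_1)/560 + (V_2 - V_3)/68000 + (V_2 - 0)/47000 = 0
  Node 3: (V_3 - V_5)/1.8 + (V_3 - 24)/3000 + (V_3 - V_1)/39000 + (V_3 - 0)/270 + (V_3 - V_2)/68000 = 0
  Node 4: (V_4 - V_1)/30 + (V_4 - 24)/12000 + (V_4 - 0)/2.4 = 0
  Node 5: (V_5 - V_3)/1.8 + (V_5 - V_2)/10 + (V_5 - 0)/24 = 0
Collecting terms (coefficients in siemens):
  0.1867·V_1 - 0.001786·V_2 - 0.00002564·V_3 - 0.03333·V_4 = 0.1091
  0.1018·V_2 - 0.001786·V_1 - 0.00001471·V_3 - 0.1·V_5 = 0
  0.5596·V_3 - 0.00002564·V_1 - 0.00001471·V_2 - 0.5556·V_5 = 0.008
  0.4501·V_4 - 0.03333·V_1 = 0.002
  0.6972·V_5 - 0.1·V_2 - 0.5556·V_3 = 0
Solving these 5 simultaneous equations (Gaussian elimination) gives:
  V_1 = 0.5947 V, V_2 = 0.1966 V, V_3 = 0.2025 V, V_4 = 0.04849 V
  V_5 = 0.1896 V
Part 1:
  Read off the nodal solution: V_5 = 0.1896 V
Part 2:
  I_R12 = (V_2 - V_3)/R12 = (0.1966 - 0.2025)/68000 = -0.00000008645 A
  Magnitude: I_R12 = 0.00000008645 A
Part 3:
  I_R8 = (V_0 - V_4)/R8 = (24 - 0.04849)/12000 = 0.001996 A
  P_R8 = I_R8² × R8 = (0.001996)² × 12000 = 0.04781 W

Final answers:
1. V_5 = 0.1896 V
2. I_R12 = 8.645e-08 A
3. P_R8 = 0.04781 W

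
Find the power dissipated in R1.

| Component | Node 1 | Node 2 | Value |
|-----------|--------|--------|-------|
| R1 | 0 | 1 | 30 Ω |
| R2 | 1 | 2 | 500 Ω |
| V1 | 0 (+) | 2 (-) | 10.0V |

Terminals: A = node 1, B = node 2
Nodal analysis, taking node 2 as the 0 V reference.
Source V1 fixes V_0 = 10 V.
KCL at each unknown node (sum of currents leaving = 0; resistances in Ω):
  Node 1: (V_1 - 10)/30 + (V_1 - 0)/500 = 0
Collecting terms: 0.03533 × V_1 = 0.3333  =>  V_1 = 9.434 V
I_R1 = (V_0 - V_1)/R1 = (10 - 9.434)/30 = 0.01887 A
P_R1 = I_R1² × R1 = (0.01887)² × 30 = 0.01068 W

Final answer: 0.01068 W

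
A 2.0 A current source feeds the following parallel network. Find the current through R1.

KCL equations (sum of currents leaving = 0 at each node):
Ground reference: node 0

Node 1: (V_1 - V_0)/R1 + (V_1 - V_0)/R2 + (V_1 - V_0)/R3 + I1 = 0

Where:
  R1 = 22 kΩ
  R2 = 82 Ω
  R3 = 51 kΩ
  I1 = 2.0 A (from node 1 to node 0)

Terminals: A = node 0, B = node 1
All resistors sit directly between nodes 0 and 1, so they are in parallel and share one voltage V; the full source current 2 A splits among them.
1/R_par = 1/22000 + 1/82 + 1/51000 = 0.01226 S  =>  R_par = 81.56 Ω
V = I × R_par = 2 × 81.56 = 163.1 V
I_R1 = V/R1 = 163.1/22000 = 0.007415 A

Final answer: 0.007415 A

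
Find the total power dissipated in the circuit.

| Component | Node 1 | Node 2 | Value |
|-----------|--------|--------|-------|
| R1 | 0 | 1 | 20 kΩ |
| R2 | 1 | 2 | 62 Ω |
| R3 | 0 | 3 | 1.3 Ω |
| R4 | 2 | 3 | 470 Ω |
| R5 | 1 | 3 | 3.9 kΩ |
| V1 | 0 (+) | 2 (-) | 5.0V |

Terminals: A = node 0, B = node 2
Nodal analysis, taking node 2 as the 0 V reference.
Source V1 fixes V_0 = 5 V.
KCL at each unknown node (sum of currents leaving = 0; resistances in Ω):
  Node 1: (V_1 - 5)/20000 + (V_1 - 0)/62 + (V_1 - V_3)/3900 = 0
  Node 3: (V_3 - 5)/1.3 + (V_3 - 0)/470 + (V_3 - V_1)/3900 = 0
Collecting terms (coefficients in siemens):
  0.01644·V_1 - 0.0002564·V_3 = 0.00025
  0.7716·V_3 - 0.0002564·V_1 = 3.846
Determinant D = (0.01644)(0.7716) - (-0.0002564)(-0.0002564) = 0.01268
V_1 = [(0.00025)(0.7716) - (-0.0002564)(3.846)]/D = 0.09298 V
V_3 = [(0.01644)(3.846) - (0.00025)(-0.0002564)]/D = 4.985 V
Power in each resistor, P = (ΔV)²/R:
  P_R1 = (5 - 0.09298)²/20000 = 0.001204 W
  P_R2 = (0.09298 - 0)²/62 = 0.0001394 W
  P_R3 = (5 - 4.985)²/1.3 = 0.0001828 W
  P_R4 = (0 - 4.985)²/470 = 0.05286 W
  P_R5 = (0.09298 - 4.985)²/3900 = 0.006135 W
P_total = P_R1 + P_R2 + P_R3 + P_R4 + P_R5 = 0.06053 W

Final answer: 0.06053 W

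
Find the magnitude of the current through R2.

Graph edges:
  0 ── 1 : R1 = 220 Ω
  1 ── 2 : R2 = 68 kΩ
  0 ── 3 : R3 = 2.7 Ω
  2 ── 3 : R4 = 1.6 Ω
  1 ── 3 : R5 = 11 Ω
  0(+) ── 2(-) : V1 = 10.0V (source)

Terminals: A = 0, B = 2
Nodal analysis, taking node 2 as the 0 V reference.
Source V1 fixes V_0 = 10 V.
KCL at each unknown node (sum of currents leaving = 0; resistances in Ω):
  Node 1: (V_1 - 10)/220 + (V_1 - 0)/68000 + (V_1 - V_3)/11 = 0
  Node 3: (V_3 - 10)/2.7 + (V_3 - 0)/1.6 + (V_3 - V_1)/11 = 0
Collecting terms (coefficients in siemens):
  0.09547·V_1 - 0.09091·V_3 = 0.04545
  1.086·V_3 - 0.09091·V_1 = 3.704
Determinant D = (0.09547)(1.086) - (-0.09091)(-0.09091) = 0.09544
V_1 = [(0.04545)(1.086) - (-0.09091)(3.704)]/D = 4.045 V
V_3 = [(0.09547)(3.704) - (0.04545)(-0.09091)]/D = 3.748 V
I_R2 = (V_1 - V_2)/R2 = (4.045 - 0)/68000 = 0.00005949 A
|I_R2| = 0.00005949 A

Final answer: |I_R2| = 5.949e-05 A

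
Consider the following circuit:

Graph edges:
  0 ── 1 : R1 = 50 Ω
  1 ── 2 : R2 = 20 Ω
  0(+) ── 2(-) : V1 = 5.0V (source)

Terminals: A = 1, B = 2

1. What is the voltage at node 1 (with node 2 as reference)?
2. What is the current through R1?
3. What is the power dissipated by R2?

Nodal analysis, taking node 2 as the 0 V reference.
Source V1 fixes V_0 = 5 V.
KCL at each unknown node (sum of currents leaving = 0; resistances in Ω):
  Node 1: (V_1 - 5)/50 + (V_1 - 0)/20 = 0
Collecting terms: 0.07 × V_1 = 0.1  =>  V_1 = 1.429 V
Part 1:
  Read off the nodal solution: V_1 = 1.429 V
Part 2:
  I_R1 = (V_0 - V_1)/R1 = (5 - 1.429)/50 = 0.07143 A
  Magnitude: I_R1 = 0.07143 A
Part 3:
  I_R2 = (V_1 - V_2)/R2 = (1.429 - 0)/20 = 0.07143 A
  P_R2 = I_R2² × R2 = (0.07143)² × 20 = 0.102 W

Final answers:
1. V_1 = 1.429 V
2. I_R1 = 0.07143 A
3. P_R2 = 0.102 W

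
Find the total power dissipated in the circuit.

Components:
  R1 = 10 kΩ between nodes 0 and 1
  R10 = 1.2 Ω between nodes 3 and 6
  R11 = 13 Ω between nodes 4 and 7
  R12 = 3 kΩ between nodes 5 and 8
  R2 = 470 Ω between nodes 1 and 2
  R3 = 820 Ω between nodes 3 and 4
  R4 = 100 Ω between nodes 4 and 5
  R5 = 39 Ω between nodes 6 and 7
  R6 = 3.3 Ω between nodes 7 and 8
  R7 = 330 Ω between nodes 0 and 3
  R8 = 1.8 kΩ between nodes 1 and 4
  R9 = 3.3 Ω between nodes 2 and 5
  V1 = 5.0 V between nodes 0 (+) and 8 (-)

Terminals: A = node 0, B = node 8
Nodal analysis, taking node 8 as the 0 V reference.
Source V1 fixes V_0 = 5 V.
KCL at each unknown node (sum of currents leaving = 0; resistances in Ω):
  Node 1: (V_1 - 5)/10000 + (V_1 - V_2)/470 + (V_1 - V_4)/1800 = 0
  Node 2: (V_2 - V_1)/470 + (V_2 - V_5)/3.3 = 0
  Node 3: (V_3 - V_4)/820 + (V_3 - 5)/330 + (V_3 - V_6)/1.2 = 0
  Node 4: (V_4 - V_3)/820 + (V_4 - V_5)/100 + (V_4 - V_1)/1800 + (V_4 - V_7)/13 = 0
  Node 5: (V_5 - V_4)/100 + (V_5 - V_2)/3.3 + (V_5 - 0)/3000 = 0
  Node 6: (V_6 - V_7)/39 + (V_6 - V_3)/1.2 = 0
  Node 7: (V_7 - V_6)/39 + (V_7 - 0)/3.3 + (V_7 - V_4)/13 = 0
Collecting terms (coefficients in siemens):
  0.002783·V_1 - 0.002128·V_2 - 0.0005556·V_4 = 0.0005
  0.3052·V_2 - 0.002128·V_1 - 0.303·V_5 = 0
  0.8376·V_3 - 0.00122·V_4 - 0.8333·V_6 = 0.01515
  0.0887·V_4 - 0.0005556·V_1 - 0.00122·V_3 - 0.01·V_5 - 0.07692·V_7 = 0
  0.3134·V_5 - 0.303·V_2 - 0.01·V_4 = 0
  0.859·V_6 - 0.8333·V_3 - 0.02564·V_7 = 0
  0.4056·V_7 - 0.07692·V_4 - 0.02564·V_6 = 0
Solving these 7 simultaneous equations (Gaussian elimination) gives:
  V_1 = 0.2632 V, V_2 = 0.09372 V, V_3 = 0.5619 V, V_4 = 0.05956 V
  V_5 = 0.09253 V, V_6 = 0.5465 V, V_7 = 0.04584 V
Power in each resistor, P = (ΔV)²/R:
  P_R1 = (5 - 0.2632)²/10000 = 0.002244 W
  P_R2 = (0.2632 - 0.09372)²/470 = 0.0000611 W
  P_R3 = (0.5619 - 0.05956)²/820 = 0.0003077 W
  P_R4 = (0.05956 - 0.09253)²/100 = 0.00001087 W
  P_R5 = (0.5465 - 0.04584)²/39 = 0.006426 W
  P_R6 = (0.04584 - 0)²/3.3 = 0.0006368 W
  P_R7 = (5 - 0.5619)²/330 = 0.05969 W
  P_R8 = (0.2632 - 0.05956)²/1800 = 0.00002303 W
  P_R9 = (0.09372 - 0.09253)²/3.3 = 0.000000429 W
  P_R10 = (0.5619 - 0.5465)²/1.2 = 0.0001977 W
  P_R11 = (0.05956 - 0.04584)²/13 = 0.00001448 W
  P_R12 = (0.09253 - 0)²/3000 = 0.000002854 W
P_total = P_R1 + P_R2 + P_R3 + P_R4 + P_R5 + P_R6 + P_R7 + P_R8 + P_R9 + P_R10 + P_R11 + P_R12 = 0.06961 W

Final answer: 0.06961 W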